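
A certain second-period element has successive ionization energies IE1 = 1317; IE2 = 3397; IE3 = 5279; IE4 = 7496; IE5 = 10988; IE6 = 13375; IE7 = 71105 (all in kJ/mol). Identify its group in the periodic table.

Group 16

Look for the largest jump between consecutive ionization energies: IE7/IE6 ≈ 5.3, far larger than any earlier ratio.
That jump marks the point where a core electron is being removed. So the atom has 6 valence electrons.
A main-group element with 6 valence electrons is in group 16.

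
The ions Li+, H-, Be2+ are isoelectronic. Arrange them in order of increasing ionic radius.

Be2+ < Li+ < H-

All of these have 2 electrons, so size is governed by nuclear charge alone: the more protons, the stronger the pull on the same electron cloud, and the smaller the ion.
Nuclear charges: Be2+ (Z=4), Li+ (Z=3), H- (Z=1).
Smallest to largest: Be2+ < Li+ < H-.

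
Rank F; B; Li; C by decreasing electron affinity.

F, C, Li, B

Electron affinity generally becomes more exothermic across a period toward the halogens and less exothermic down a group.
All lie in period 2; the across-period trend (electron affinity increases left to right) applies, with the exception below.
Note the exception: Li has a higher electron affinity than B, contrary to the simple trend — B's ns²np¹ configuration gives only a small electron affinity — the sparsely filled np subshell binds an added electron weakly.
For reference (kJ/mol): Li 60, B 27, C 122, F 328.
So from highest to lowest: F > C > Li > B.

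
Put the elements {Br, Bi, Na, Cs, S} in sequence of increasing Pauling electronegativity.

Atoms toward the upper right of the periodic table pull bonding electrons most strongly.
Neither a single period nor a single group — weigh both effects.
Na > Cs: they share group 1; the group trend gives Na the larger value.
Bi > Na: period and group pull opposite ways; the across-period shift dominates (2.02 vs 0.93).
S > Bi: relative to Bi, both the across-period and down-group shifts push S's electronegativity up.
Br > S: period and group pull opposite ways; the across-period shift dominates (2.96 vs 2.58).
For reference (Pauling): Na 0.93, S 2.58, Br 2.96, Cs 0.79, Bi 2.02.
So from lowest to highest: Cs < Na < Bi < S < Br.

Cs < Na < Bi < S < Br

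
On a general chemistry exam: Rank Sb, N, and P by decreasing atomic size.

Sb > P > N

Moving right in a period, electrons are added to the same shell under a stronger nuclear pull, so atoms get smaller; moving down, a new shell is opened and atoms get larger.
All are in group 15, so atomic radius increases down the group.
So from largest to smallest: Sb > P > N.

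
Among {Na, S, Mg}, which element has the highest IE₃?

After 2 electrons have been removed, what remains? Na²⁺ is already 1 electron into the core; S²⁺ still has 4 valence electrons; Mg²⁺ is the bare [Ne] core.
Pulling an electron out of a noble-gas core costs far more than removing a remaining valence electron, so Na and Mg sit at the high end of IE_3.
The numbers (kJ/mol): Na 6910, S 3357, Mg 7733.
Hence IE_3: S < Na < Mg.

Mg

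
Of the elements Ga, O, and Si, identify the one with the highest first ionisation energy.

Across a period the outer electron is held more tightly (higher IE₁); down a group it sits in a higher shell, more shielded, and comes off more easily.
These span different periods and groups, so the two trends combine.
Si > Ga: relative to Ga, both the across-period and down-group shifts push Si's first ionization energy up.
O > Si: relative to Si, both the across-period and down-group shifts push O's first ionization energy up.
Approximate values (kJ/mol): O 1314, Si 786, Ga 579.
The highest first ionisation energy among these belongs to O.

O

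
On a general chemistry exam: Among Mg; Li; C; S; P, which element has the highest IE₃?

Li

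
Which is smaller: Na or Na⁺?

Forming Na⁺ removes 1 electron from Na. Fewer electrons for the same nuclear charge means less shielding and a higher Z_eff on the remaining electrons, and for main-group metals the entire outer shell is lost.
A cation is smaller than its parent atom: Na⁺ < Na.

Na⁺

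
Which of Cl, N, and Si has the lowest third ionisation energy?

Si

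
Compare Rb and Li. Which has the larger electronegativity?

Li

Li is in period 2, group 1; Rb is in period 5, group 1.
EN rises left→right (higher Z_eff, smaller atoms) and falls top→bottom (larger, more shielded atoms).
All are in group 1, so electronegativity increases up the group.
So Li has the larger electronegativity (Li > Rb).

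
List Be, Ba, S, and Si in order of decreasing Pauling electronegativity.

S > Si > Be > Ba

EN rises left→right (higher Z_eff, smaller atoms) and falls top→bottom (larger, more shielded atoms).
Neither a single period nor a single group — weigh both effects.
Be > Ba: they share group 2; the group trend gives Be the larger value.
Si > Be: period and group pull opposite ways; the across-period shift dominates (1.90 vs 1.57).
S > Si: S lies to the right of Si in period 3, so the across-period effect alone puts S higher.
Approximate values (Pauling): Be 1.57, Si 1.90, S 2.58, Ba 0.89.
So from highest to lowest: S > Si > Be > Ba.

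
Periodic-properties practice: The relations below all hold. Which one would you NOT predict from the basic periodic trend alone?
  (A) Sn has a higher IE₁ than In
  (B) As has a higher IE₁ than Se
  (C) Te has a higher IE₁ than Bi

The general trend: IE₁ increases across a period and decreases down a group.
(A) Sn (period 5, group 14) vs In (period 5, group 13): the stated order agrees with the simple trend.
(B) As (period 4, group 15) vs Se (period 4, group 16): the stated order contradicts the simple trend.
(C) Te (period 5, group 16) vs Bi (period 6, group 15): the stated order agrees with the simple trend.
The exception is (B): Se (4p⁴) ionizes more easily than half-filled As (4p³).

(B)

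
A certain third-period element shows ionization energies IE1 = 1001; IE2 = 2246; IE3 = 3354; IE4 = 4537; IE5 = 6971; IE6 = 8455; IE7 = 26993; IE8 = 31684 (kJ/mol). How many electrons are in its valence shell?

Look for the largest jump between consecutive ionization energies: IE7/IE6 ≈ 3.2, far larger than any earlier ratio.
That jump marks the point where a core electron is being removed. So the atom has 6 valence electrons.

6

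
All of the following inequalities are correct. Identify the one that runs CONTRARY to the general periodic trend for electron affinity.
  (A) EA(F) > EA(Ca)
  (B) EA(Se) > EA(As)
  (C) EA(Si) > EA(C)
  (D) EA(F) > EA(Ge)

The general trend: electron affinity increases across a period and decreases down a group.
(A) F (period 2, group 17) vs Ca (period 4, group 2): the stated order agrees with the simple trend.
(B) Se (period 4, group 16) vs As (period 4, group 15): the stated order agrees with the simple trend.
(C) Si (period 3, group 14) vs C (period 2, group 14): the stated order contradicts the simple trend.
(D) F (period 2, group 17) vs Ge (period 4, group 14): the stated order agrees with the simple trend.
The exception is (C): Si's larger, more diffuse 3p orbitals accept an added electron slightly more readily than C's compact 2p.

(C)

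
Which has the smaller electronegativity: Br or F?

Br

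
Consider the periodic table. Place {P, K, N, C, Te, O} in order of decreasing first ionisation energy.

C is in period 2, group 14; N is in period 2, group 15; O is in period 2, group 16; P is in period 3, group 15; K is in period 4, group 1; Te is in period 5, group 16.
IE₁ increases left→right with effective nuclear charge and decreases top→bottom as the valence shell moves farther out.
Neither a single period nor a single group — weigh both effects.
Te > K: period and group pull opposite ways; the across-period shift dominates (869 vs 419 kJ/mol).
P > Te: period and group pull opposite ways; the down-group shift dominates (1012 vs 869 kJ/mol).
C > P: the two effects oppose for this pair; the down-group effect wins (1086 vs 1012 kJ/mol).
O > C: O lies to the right of C in period 2, so the across-period effect alone puts O higher.
N > O: this pair runs against the simple trend — see the exception note.
Note the exception: N has a higher first ionization energy than O, contrary to the simple trend — pairing an electron in O's 2p⁴ costs repulsion energy, so O ionizes more easily than half-filled N (2p³).
Approximate values (kJ/mol): C 1086, N 1402, O 1314, P 1012, K 419, Te 869.
So from highest to lowest: N > O > C > P > Te > K.

N > O > C > P > Te > K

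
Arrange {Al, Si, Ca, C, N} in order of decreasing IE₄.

IE_4 is the cost of taking one more electron from the +3 cation: Al³⁺ is the bare [Ne] core; Si³⁺ still has 1 valence electron; Ca³⁺ is already 1 electron into the core; C³⁺ still has 1 valence electron; N³⁺ still has 2 valence electrons.
Usually core removal costs more than valence removal, but here the competition is close: a tightly held n=2 valence electron can cost more to remove than an n=3 core electron, so the actual values have to decide it.
Valence configurations: Si³⁺ [Ne]3s¹, C³⁺ [He]2s¹, N³⁺ [He]2s².
The numbers (kJ/mol): Al 11577, Si 4356, Ca 6491, C 6223, N 7475.
So the fourth ionization energies run Si < C < Ca < N < Al.

Al > N > Ca > C > Si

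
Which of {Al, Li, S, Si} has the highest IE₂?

Consider each +1 ion: Al⁺ still has 2 valence electrons; Li⁺ is the bare [He] core; S⁺ still has 5 valence electrons; Si⁺ still has 3 valence electrons.
Core electrons are held far more tightly than valence electrons, so Li tops the IE_2 order.
Valence configurations: Al⁺ [Ne]3s², S⁺ [Ne]3s²3p³, Si⁺ [Ne]3s²3p¹.
Si⁺ loses a lone 3p electron whereas Al⁺ must break into a filled 3s² pair, so IE_2(Al) > IE_2(Si) even though Si has the higher nuclear charge.
The numbers (kJ/mol): Al 1817, Li 7298, S 2252, Si 1577.
Putting it together, IE_2: Si < Al < S < Li.

Li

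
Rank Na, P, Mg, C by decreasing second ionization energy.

After 1 electron has been removed, what remains? Na⁺ is the bare [Ne] core; P⁺ still has 4 valence electrons; Mg⁺ still has 1 valence electron; C⁺ still has 3 valence electrons.
Core electrons are held far more tightly than valence electrons, so Na tops the IE_2 order.
Valence configurations: P⁺ [Ne]3s²3p², Mg⁺ [Ne]3s¹, C⁺ [He]2s²2p¹.
The numbers (kJ/mol): Na 4562, P 1907, Mg 1451, C 2353.
So the second ionization energies run Mg < P < C < Na.

Na > C > P > Mg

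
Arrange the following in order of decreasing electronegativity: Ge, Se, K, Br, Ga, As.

K is in period 4, group 1; Ga is in period 4, group 13; Ge is in period 4, group 14; As is in period 4, group 15; Se is in period 4, group 16; Br is in period 4, group 17.
EN rises left→right (higher Z_eff, smaller atoms) and falls top→bottom (larger, more shielded atoms).
All lie in period 4, so electronegativity increases left to right.
So from highest to lowest: Br > Se > As > Ge > Ga > K.

Br, Se, As, Ge, Ga, K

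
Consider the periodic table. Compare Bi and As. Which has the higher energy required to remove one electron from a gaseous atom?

As is in period 4, group 15; Bi is in period 6, group 15.
Removing the outermost electron gets harder across a period and easier down a group.
All are in group 15, so first ionization energy increases up the group.
So As has the higher energy required to remove one electron from a gaseous atom (As > Bi).

As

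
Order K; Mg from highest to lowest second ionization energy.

IE_2 is the cost of taking one more electron from the +1 cation: K⁺ is the bare [Ar] core; Mg⁺ still has 1 valence electron.
Core electrons are held far more tightly than valence electrons, so K tops the IE_2 order.
Tabulated IE_2 (kJ/mol): K 3052, Mg 1451.
Putting it together, IE_2: Mg < K.

K > Mg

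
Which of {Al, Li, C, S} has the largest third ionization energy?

The third ionization energy removes an electron from the +2 ion. For each element: Al²⁺ still has 1 valence electron; Li²⁺ is already 1 electron into the core; C²⁺ still has 2 valence electrons; S²⁺ still has 4 valence electrons.
Core electrons are held far more tightly than valence electrons, so Li tops the IE_3 order.
Valence configurations: Al²⁺ [Ne]3s¹, C²⁺ [He]2s², S²⁺ [Ne]3s²3p².
Approximate IE_3 values (kJ/mol): Al 2745, Li 11815, C 4620, S 3357.
Putting it together, IE_3: Al < S < C < Li.

Li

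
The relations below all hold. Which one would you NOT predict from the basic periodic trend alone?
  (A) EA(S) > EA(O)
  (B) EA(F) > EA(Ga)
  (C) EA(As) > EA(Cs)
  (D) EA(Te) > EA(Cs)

(A)

The general trend: electron affinity increases across a period and decreases down a group.
(A) S (period 3, group 16) vs O (period 2, group 16): the stated order contradicts the simple trend.
(B) F (period 2, group 17) vs Ga (period 4, group 13): the stated order agrees with the simple trend.
(C) As (period 4, group 15) vs Cs (period 6, group 1): the stated order agrees with the simple trend.
(D) Te (period 5, group 16) vs Cs (period 6, group 1): the stated order agrees with the simple trend.
The exception is (A): the compact 2p subshell of O repels the added electron more than S's larger 3p does.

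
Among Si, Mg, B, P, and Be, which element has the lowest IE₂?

After 1 electron has been removed, what remains? Si⁺ still has 3 valence electrons; Mg⁺ still has 1 valence electron; B⁺ still has 2 valence electrons; P⁺ still has 4 valence electrons; Be⁺ still has 1 valence electron.
All are still removing valence electrons, so compare the +1 ions as you would atoms: IE_2 generally rises across a period (higher Z_eff) and falls down a group (larger shell), subject to the usual subshell exceptions.
Valence configurations: Si⁺ [Ne]3s²3p¹, Mg⁺ [Ne]3s¹, B⁺ [He]2s², P⁺ [Ne]3s²3p², Be⁺ [He]2s¹.
Approximate IE_2 values (kJ/mol): Si 1577, Mg 1451, B 2427, P 1907, Be 1757.
So the second ionization energies run Mg < Si < Be < P < B.

Mg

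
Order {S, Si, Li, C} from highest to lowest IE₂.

Li > C > S > Si

Consider each +1 ion: S⁺ still has 5 valence electrons; Si⁺ still has 3 valence electrons; Li⁺ is the bare [He] core; C⁺ still has 3 valence electrons.
Breaking into a closed-shell core is much more expensive than removing a leftover valence electron — Li has the largest IE_2 here.
Valence configurations: S⁺ [Ne]3s²3p³, Si⁺ [Ne]3s²3p¹, C⁺ [He]2s²2p¹.
Approximate IE_2 values (kJ/mol): S 2252, Si 1577, Li 7298, C 2353.
So the second ionization energies run Si < S < C < Li.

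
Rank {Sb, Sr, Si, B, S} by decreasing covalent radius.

Sr, Sb, Si, S, B

Moving right in a period, electrons are added to the same shell under a stronger nuclear pull, so atoms get smaller; moving down, a new shell is opened and atoms get larger.
These span different periods and groups, so the two trends combine.
S > B: period and group pull opposite ways; the down-group shift dominates (103 vs 85 pm).
Si > S: both are in period 3; the period trend gives Si the larger value.
Sb > Si: the two effects oppose for this pair; the down-group effect wins (140 vs 116 pm).
Sr > Sb: Sr lies to the left of Sb in period 5, so the across-period effect alone puts Sr larger.
For reference (pm): B 85, Si 116, S 103, Sr 185, Sb 140.
So from largest to smallest: Sr > Sb > Si > S > B.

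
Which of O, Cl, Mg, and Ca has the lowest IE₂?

Ca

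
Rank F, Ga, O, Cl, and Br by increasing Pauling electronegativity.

Ga, Br, Cl, O, F

O is in period 2, group 16; F is in period 2, group 17; Cl is in period 3, group 17; Ga is in period 4, group 13; Br is in period 4, group 17.
Smaller atoms with higher effective nuclear charge are more electronegative.
Here both period and group differ, so the two effects have to be weighed against each other.
Br > Ga: both are in period 4; the period trend gives Br the larger value.
Cl > Br: Cl sits above Br in group 17, so the down-group effect alone puts Cl higher.
O > Cl: period and group pull opposite ways; the down-group shift dominates (3.44 vs 3.16).
F > O: both are in period 2; the period trend gives F the larger value.
Tabulated electronegativity (Pauling): O 3.44, F 3.98, Cl 3.16, Ga 1.81, Br 2.96.
So from lowest to highest: Ga < Br < Cl < O < F.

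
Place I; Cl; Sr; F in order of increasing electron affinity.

Sr < I < F < Cl

F is in period 2, group 17; Cl is in period 3, group 17; Sr is in period 5, group 2; I is in period 5, group 17.
Adding an electron releases more energy for atoms nearer the top right (short of the noble gases).
Here both period and group differ, so the two effects have to be weighed against each other.
I > Sr: both are in period 5; the period trend gives I the larger value.
F > I: they share group 17; the group trend gives F the larger value.
Cl > F: this pair runs against the simple trend — see the exception note.
Note the exception: Cl has a higher electron affinity than F, contrary to the simple trend — F's small 2p subshell makes the incoming electron feel strong e⁻–e⁻ repulsion, so Cl actually releases more energy on gaining an electron.
Tabulated electron affinity (kJ/mol): F 328, Cl 349, Sr 5, I 295.
So from lowest to highest: Sr < I < F < Cl.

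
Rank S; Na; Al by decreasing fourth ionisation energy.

After 3 electrons have been removed, what remains? S³⁺ still has 3 valence electrons; Na³⁺ is already 2 electrons into the core; Al³⁺ is the bare [Ne] core.
Core electrons are held far more tightly than valence electrons, so Na and Al top the IE_4 order.
Tabulated IE_4 (kJ/mol): S 4556, Na 9543, Al 11577.
Overall IE_4 order: S < Na < Al.

Al > Na > S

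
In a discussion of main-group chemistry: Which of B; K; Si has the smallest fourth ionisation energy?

Si

After 3 electrons have been removed, what remains? B³⁺ is the bare [He] core; K³⁺ is already 2 electrons into the core; Si³⁺ still has 1 valence electron.
Pulling an electron out of a noble-gas core costs far more than removing a remaining valence electron, so K and B sit at the high end of IE_4.
Approximate IE_4 values (kJ/mol): B 25026, K 5877, Si 4356.
Putting it together, IE_4: Si < K < B.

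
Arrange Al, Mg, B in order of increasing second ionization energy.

Mg < Al < B

Consider each +1 ion: Al⁺ still has 2 valence electrons; Mg⁺ still has 1 valence electron; B⁺ still has 2 valence electrons.
All are still removing valence electrons, so compare the +1 ions as you would atoms: IE_2 generally rises across a period (higher Z_eff) and falls down a group (larger shell), subject to the usual subshell exceptions.
Valence configurations: Al⁺ [Ne]3s², Mg⁺ [Ne]3s¹, B⁺ [He]2s².
Approximate IE_2 values (kJ/mol): Al 1817, Mg 1451, B 2427.
So the second ionization energies run Mg < Al < B.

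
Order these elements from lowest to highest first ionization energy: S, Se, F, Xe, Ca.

Ca < Se < S < Xe < F

IE₁ increases left→right with effective nuclear charge and decreases top→bottom as the valence shell moves farther out.
Neither a single period nor a single group — weigh both effects.
Se > Ca: both are in period 4; the period trend gives Se the larger value.
S > Se: they share group 16; the group trend gives S the larger value.
Xe > S: period and group pull opposite ways; the across-period shift dominates (1170 vs 1000 kJ/mol).
F > Xe: the two effects oppose for this pair; the down-group effect wins (1681 vs 1170 kJ/mol).
Approximate values (kJ/mol): F 1681, S 1000, Ca 590, Se 941, Xe 1170.
So from lowest to highest: Ca < Se < S < Xe < F.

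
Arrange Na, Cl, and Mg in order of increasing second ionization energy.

IE_2 is the cost of taking one more electron from the +1 cation: Na⁺ is the bare [Ne] core; Cl⁺ still has 6 valence electrons; Mg⁺ still has 1 valence electron.
Breaking into a closed-shell core is much more expensive than removing a leftover valence electron — Na has the largest IE_2 here.
Valence configurations: Cl⁺ [Ne]3s²3p⁴, Mg⁺ [Ne]3s¹.
Approximate IE_2 values (kJ/mol): Na 4562, Cl 2298, Mg 1451.
Overall IE_2 order: Mg < Cl < Na.

Mg < Cl < Na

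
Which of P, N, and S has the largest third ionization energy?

Consider each +2 ion: P²⁺ still has 3 valence electrons; N²⁺ still has 3 valence electrons; S²⁺ still has 4 valence electrons.
All are still removing valence electrons, so compare the +2 ions as you would atoms: IE_3 generally rises across a period (higher Z_eff) and falls down a group (larger shell), subject to the usual subshell exceptions.
Valence configurations: P²⁺ [Ne]3s²3p¹, N²⁺ [He]2s²2p¹, S²⁺ [Ne]3s²3p².
The numbers (kJ/mol): P 2914, N 4578, S 3357.
Overall IE_3 order: P < S < N.

N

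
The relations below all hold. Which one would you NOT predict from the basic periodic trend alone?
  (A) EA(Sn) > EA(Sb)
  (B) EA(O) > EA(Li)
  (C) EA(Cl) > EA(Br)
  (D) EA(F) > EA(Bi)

The general trend: electron affinity increases across a period and decreases down a group.
(A) Sn (period 5, group 14) vs Sb (period 5, group 15): the stated order contradicts the simple trend.
(B) O (period 2, group 16) vs Li (period 2, group 1): the stated order agrees with the simple trend.
(C) Cl (period 3, group 17) vs Br (period 4, group 17): the stated order agrees with the simple trend.
(D) F (period 2, group 17) vs Bi (period 6, group 15): the stated order agrees with the simple trend.
The exception is (A): adding an electron to Sb's half-filled 5p³ is unfavourable, so Sn has the more exothermic EA.

(A)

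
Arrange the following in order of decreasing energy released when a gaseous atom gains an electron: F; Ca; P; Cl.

Adding an electron releases more energy for atoms nearer the top right (short of the noble gases).
Here both period and group differ, so the two effects have to be weighed against each other.
P > Ca: both effects reinforce here, so P is clearly the higher of the two.
F > P: both effects reinforce here, so F is clearly the higher of the two.
Cl > F: this pair runs against the simple trend — see the exception note.
Note the exception: Cl has a higher electron affinity than F, contrary to the simple trend — F's small 2p subshell makes the incoming electron feel strong e⁻–e⁻ repulsion, so Cl actually releases more energy on gaining an electron.
Approximate values (kJ/mol): F 328, P 72, Cl 349, Ca 2.
So from highest to lowest: Cl > F > P > Ca.

Cl > F > P > Ca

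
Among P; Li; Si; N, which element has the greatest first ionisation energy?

Li is in period 2, group 1; N is in period 2, group 15; Si is in period 3, group 14; P is in period 3, group 15.
IE₁ increases left→right with effective nuclear charge and decreases top→bottom as the valence shell moves farther out.
These span different periods and groups, so the two trends combine.
Si > Li: period and group pull opposite ways; the across-period shift dominates (786 vs 520 kJ/mol).
P > Si: both are in period 3; the period trend gives P the larger value.
N > P: they share group 15; the group trend gives N the larger value.
Approximate values (kJ/mol): Li 520, N 1402, Si 786, P 1012.
The greatest first ionisation energy among these belongs to N.

N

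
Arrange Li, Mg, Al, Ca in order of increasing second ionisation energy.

IE_2 is the cost of taking one more electron from the +1 cation: Li⁺ is the bare [He] core; Mg⁺ still has 1 valence electron; Al⁺ still has 2 valence electrons; Ca⁺ still has 1 valence electron.
Pulling an electron out of a noble-gas core costs far more than removing a remaining valence electron, so Li sits at the high end of IE_2.
Valence configurations: Mg⁺ [Ne]3s¹, Al⁺ [Ne]3s², Ca⁺ [Ar]4s¹.
Tabulated IE_2 (kJ/mol): Li 7298, Mg 1451, Al 1817, Ca 1145.
So the second ionization energies run Ca < Mg < Al < Li.

Ca, Mg, Al, Li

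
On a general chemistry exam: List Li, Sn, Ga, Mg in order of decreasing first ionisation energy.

Mg > Sn > Ga > Li

Removing the outermost electron gets harder across a period and easier down a group.
These sit on a diagonal, where the across-period and down-group effects partly cancel.
Ga > Li: the two effects oppose for this pair; the across-period effect wins (579 vs 520 kJ/mol).
Sn > Ga: the two effects oppose for this pair; the across-period effect wins (709 vs 579 kJ/mol).
Mg > Sn: the two effects oppose for this pair; the down-group effect wins (738 vs 709 kJ/mol).
Tabulated first ionization energy (kJ/mol): Li 520, Mg 738, Ga 579, Sn 709.
So from highest to lowest: Mg > Sn > Ga > Li.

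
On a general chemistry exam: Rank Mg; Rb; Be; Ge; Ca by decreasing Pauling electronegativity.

Be is in period 2, group 2; Mg is in period 3, group 2; Ca is in period 4, group 2; Ge is in period 4, group 14; Rb is in period 5, group 1.
Electronegativity increases across a period and decreases down a group, tracking effective nuclear charge and atomic size.
Neither a single period nor a single group — weigh both effects.
Ca > Rb: relative to Rb, both the across-period and down-group shifts push Ca's electronegativity up.
Mg > Ca: they share group 2; the group trend gives Mg the larger value.
Be > Mg: Be sits above Mg in group 2, so the down-group effect alone puts Be higher.
Ge > Be: period and group pull opposite ways; the across-period shift dominates (2.01 vs 1.57).
Tabulated electronegativity (Pauling): Be 1.57, Mg 1.31, Ca 1.00, Ge 2.01, Rb 0.82.
So from highest to lowest: Ge > Be > Mg > Ca > Rb.

Ge > Be > Mg > Ca > Rb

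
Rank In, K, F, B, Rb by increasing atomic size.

F < B < In < K < Rb

B is in period 2, group 13; F is in period 2, group 17; K is in period 4, group 1; Rb is in period 5, group 1; In is in period 5, group 13.
Moving right in a period, electrons are added to the same shell under a stronger nuclear pull, so atoms get smaller; moving down, a new shell is opened and atoms get larger.
These span different periods and groups, so the two trends combine.
B > F: both are in period 2; the period trend gives B the larger value.
In > B: In sits below B in group 13, so the down-group effect alone puts In larger.
K > In: the two effects oppose for this pair; the across-period effect wins (196 vs 142 pm).
Rb > K: they share group 1; the group trend gives Rb the larger value.
Tabulated atomic radius (pm): B 85, F 64, K 196, Rb 210, In 142.
So from smallest to largest: F < B < In < K < Rb.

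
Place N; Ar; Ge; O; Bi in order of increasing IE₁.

First ionization energy rises across a period (greater Z_eff holds electrons more tightly) and falls down a group (valence electrons are farther from the nucleus).
Neither a single period nor a single group — weigh both effects.
Ge > Bi: period and group pull opposite ways; the down-group shift dominates (762 vs 703 kJ/mol).
O > Ge: relative to Ge, both the across-period and down-group shifts push O's first ionization energy up.
N > O: this pair runs against the simple trend — see the exception note.
Ar > N: period and group pull opposite ways; the across-period shift dominates (1521 vs 1402 kJ/mol).
Note the exception: N has a higher first ionization energy than O, contrary to the simple trend — pairing an electron in O's 2p⁴ costs repulsion energy, so O ionizes more easily than half-filled N (2p³).
For reference (kJ/mol): N 1402, O 1314, Ar 1521, Ge 762, Bi 703.
So from lowest to highest: Bi < Ge < O < N < Ar.

Bi < Ge < O < N < Ar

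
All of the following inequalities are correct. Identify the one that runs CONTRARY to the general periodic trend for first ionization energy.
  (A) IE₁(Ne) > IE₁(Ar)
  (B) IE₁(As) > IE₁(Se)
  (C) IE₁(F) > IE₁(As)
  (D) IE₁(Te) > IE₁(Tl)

(B)

The general trend: first ionization energy increases across a period and decreases down a group.
(A) Ne (period 2, group 18) vs Ar (period 3, group 18): the stated order agrees with the simple trend.
(B) As (period 4, group 15) vs Se (period 4, group 16): the stated order contradicts the simple trend.
(C) F (period 2, group 17) vs As (period 4, group 15): the stated order agrees with the simple trend.
(D) Te (period 5, group 16) vs Tl (period 6, group 13): the stated order agrees with the simple trend.
The exception is (B): Se (4p⁴) ionizes more easily than half-filled As (4p³).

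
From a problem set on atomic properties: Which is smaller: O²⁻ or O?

Forming O²⁻ adds 2 electrons to O. More electron–electron repulsion in the same shell, with unchanged nuclear charge, lets the cloud expand.
An anion is larger than its parent atom: O²⁻ > O.

O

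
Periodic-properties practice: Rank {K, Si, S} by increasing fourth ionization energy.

Consider each +3 ion: K³⁺ is already 2 electrons into the core; Si³⁺ still has 1 valence electron; S³⁺ still has 3 valence electrons.
Pulling an electron out of a noble-gas core costs far more than removing a remaining valence electron, so K sits at the high end of IE_4.
Valence configurations: Si³⁺ [Ne]3s¹, S³⁺ [Ne]3s²3p¹.
Tabulated IE_4 (kJ/mol): K 5877, Si 4356, S 4556.
Overall IE_4 order: Si < S < K.

Si < S < K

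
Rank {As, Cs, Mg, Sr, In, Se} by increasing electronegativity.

Cs < Sr < Mg < In < As < Se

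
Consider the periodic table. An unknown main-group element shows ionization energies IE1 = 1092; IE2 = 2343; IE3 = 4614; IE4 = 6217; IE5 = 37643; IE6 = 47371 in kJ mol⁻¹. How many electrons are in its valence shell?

Look for the largest jump between consecutive ionization energies: IE5/IE4 ≈ 6.1, far larger than any earlier ratio.
That jump marks the point where a core electron is being removed. So the atom has 4 valence electrons.

4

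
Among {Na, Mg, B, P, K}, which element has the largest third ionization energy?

Mg

Consider each +2 ion: Na²⁺ is already 1 electron into the core; Mg²⁺ is the bare [Ne] core; B²⁺ still has 1 valence electron; P²⁺ still has 3 valence electrons; K²⁺ is already 1 electron into the core.
Breaking into a closed-shell core is much more expensive than removing a leftover valence electron — K, Na and Mg have the largest IE_3 here.
Valence configurations: B²⁺ [He]2s¹, P²⁺ [Ne]3s²3p¹.
Approximate IE_3 values (kJ/mol): Na 6910, Mg 7733, B 3660, P 2914, K 4420.
Putting it together, IE_3: P < B < K < Na < Mg.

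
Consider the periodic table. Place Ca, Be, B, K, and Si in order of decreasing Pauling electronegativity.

B > Si > Be > Ca > K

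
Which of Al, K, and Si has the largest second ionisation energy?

K

IE_2 is the cost of taking one more electron from the +1 cation: Al⁺ still has 2 valence electrons; K⁺ is the bare [Ar] core; Si⁺ still has 3 valence electrons.
Pulling an electron out of a noble-gas core costs far more than removing a remaining valence electron, so K sits at the high end of IE_2.
Valence configurations: Al⁺ [Ne]3s², Si⁺ [Ne]3s²3p¹.
Si⁺ loses a lone 3p electron whereas Al⁺ must break into a filled 3s² pair, so IE_2(Al) > IE_2(Si) even though Si has the higher nuclear charge.
The numbers (kJ/mol): Al 1817, K 3052, Si 1577.
Hence IE_2: Si < Al < K.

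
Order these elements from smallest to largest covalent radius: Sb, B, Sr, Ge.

B < Ge < Sb < Sr

B is in period 2, group 13; Ge is in period 4, group 14; Sr is in period 5, group 2; Sb is in period 5, group 15.
Moving right in a period, electrons are added to the same shell under a stronger nuclear pull, so atoms get smaller; moving down, a new shell is opened and atoms get larger.
Here both period and group differ, so the two effects have to be weighed against each other.
Ge > B: the two effects oppose for this pair; the down-group effect wins (121 vs 85 pm).
Sb > Ge: period and group pull opposite ways; the down-group shift dominates (140 vs 121 pm).
Sr > Sb: Sr lies to the left of Sb in period 5, so the across-period effect alone puts Sr larger.
Approximate values (pm): B 85, Ge 121, Sr 185, Sb 140.
So from smallest to largest: B < Ge < Sb < Sr.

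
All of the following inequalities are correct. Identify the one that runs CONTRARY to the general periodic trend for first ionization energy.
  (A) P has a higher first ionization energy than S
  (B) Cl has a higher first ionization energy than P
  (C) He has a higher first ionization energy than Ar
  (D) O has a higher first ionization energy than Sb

The general trend: first ionization energy increases across a period and decreases down a group.
(A) P (period 3, group 15) vs S (period 3, group 16): the stated order contradicts the simple trend.
(B) Cl (period 3, group 17) vs P (period 3, group 15): the stated order agrees with the simple trend.
(C) He (period 1, group 18) vs Ar (period 3, group 18): the stated order agrees with the simple trend.
(D) O (period 2, group 16) vs Sb (period 5, group 15): the stated order agrees with the simple trend.
The exception is (A): S (3p⁴) ionizes more easily than half-filled P (3p³) because the paired 3p electron in S is pushed out by e⁻–e⁻ repulsion.

(A)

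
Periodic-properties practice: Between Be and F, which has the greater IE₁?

IE₁ increases left→right with effective nuclear charge and decreases top→bottom as the valence shell moves farther out.
All lie in period 2, so first ionization energy increases left to right.
So F has the greater IE₁ (F > Be).

F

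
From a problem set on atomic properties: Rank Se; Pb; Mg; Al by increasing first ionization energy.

Mg is in period 3, group 2; Al is in period 3, group 13; Se is in period 4, group 16; Pb is in period 6, group 14.
Removing the outermost electron gets harder across a period and easier down a group.
Here both period and group differ, so the two effects have to be weighed against each other.
Pb > Al: the two effects oppose for this pair; the across-period effect wins (716 vs 578 kJ/mol).
Mg > Pb: the two effects oppose for this pair; the down-group effect wins (738 vs 716 kJ/mol).
Se > Mg: period and group pull opposite ways; the across-period shift dominates (941 vs 738 kJ/mol).
Note the exception: Mg has a higher first ionization energy than Al, contrary to the simple trend — Al's single 3p electron is easier to remove than one from Mg's filled 3s².
Tabulated first ionization energy (kJ/mol): Mg 738, Al 578, Se 941, Pb 716.
So from lowest to highest: Al < Pb < Mg < Se.

Al < Pb < Mg < Se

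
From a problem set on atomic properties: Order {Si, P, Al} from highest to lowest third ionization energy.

Si > P > Al

After 2 electrons have been removed, what remains? Si²⁺ still has 2 valence electrons; P²⁺ still has 3 valence electrons; Al²⁺ still has 1 valence electron.
All are still removing valence electrons, so compare the +2 ions as you would atoms: IE_3 generally rises across a period (higher Z_eff) and falls down a group (larger shell), subject to the usual subshell exceptions.
Valence configurations: Si²⁺ [Ne]3s², P²⁺ [Ne]3s²3p¹, Al²⁺ [Ne]3s¹.
P²⁺ loses a lone 3p electron whereas Si²⁺ must break into a filled 3s² pair, so IE_3(Si) > IE_3(P) even though P has the higher nuclear charge.
The numbers (kJ/mol): Si 3232, P 2914, Al 2745.
So the third ionization energies run Al < P < Si.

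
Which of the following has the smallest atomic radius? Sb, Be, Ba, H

Moving right in a period, electrons are added to the same shell under a stronger nuclear pull, so atoms get smaller; moving down, a new shell is opened and atoms get larger.
Neither a single period nor a single group — weigh both effects.
Be > H: period and group pull opposite ways; the down-group shift dominates (102 vs 32 pm).
Sb > Be: period and group pull opposite ways; the down-group shift dominates (140 vs 102 pm).
Ba > Sb: relative to Sb, both the across-period and down-group shifts push Ba's atomic radius up.
For reference (pm): H 32, Be 102, Sb 140, Ba 196.
The smallest atomic radius among these belongs to H.

H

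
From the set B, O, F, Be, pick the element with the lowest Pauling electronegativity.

Be is in period 2, group 2; B is in period 2, group 13; O is in period 2, group 16; F is in period 2, group 17.
Atoms toward the upper right of the periodic table pull bonding electrons most strongly.
All lie in period 2, so electronegativity increases left to right.
The lowest Pauling electronegativity among these belongs to Be.

Be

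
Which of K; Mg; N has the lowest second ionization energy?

After 1 electron has been removed, what remains? K⁺ is the bare [Ar] core; Mg⁺ still has 1 valence electron; N⁺ still has 4 valence electrons.
Core electrons are held far more tightly than valence electrons, so K tops the IE_2 order.
Valence configurations: Mg⁺ [Ne]3s¹, N⁺ [He]2s²2p².
Tabulated IE_2 (kJ/mol): K 3052, Mg 1451, N 2856.
Putting it together, IE_2: Mg < N < K.

Mg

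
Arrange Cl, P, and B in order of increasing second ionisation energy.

The second ionization energy removes an electron from the +1 ion. For each element: Cl⁺ still has 6 valence electrons; P⁺ still has 4 valence electrons; B⁺ still has 2 valence electrons.
All are still removing valence electrons, so compare the +1 ions as you would atoms: IE_2 generally rises across a period (higher Z_eff) and falls down a group (larger shell), subject to the usual subshell exceptions.
Valence configurations: Cl⁺ [Ne]3s²3p⁴, P⁺ [Ne]3s²3p², B⁺ [He]2s².
Tabulated IE_2 (kJ/mol): Cl 2298, P 1907, B 2427.
Hence IE_2: P < Cl < B.

P < Cl < B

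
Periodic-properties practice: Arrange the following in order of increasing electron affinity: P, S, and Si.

P, Si, S

Atoms with high Z_eff and room in the valence shell (especially the halogens) have the most exothermic electron affinities.
All lie in period 3; the across-period trend (electron affinity increases left to right) applies, with the exception below.
Note the exception: Si has a higher electron affinity than P, contrary to the simple trend — adding an electron to P's half-filled 3p³ is unfavourable, so Si (3p²) has the more exothermic EA.
Approximate values (kJ/mol): Si 134, P 72, S 200.
So from lowest to highest: P < Si < S.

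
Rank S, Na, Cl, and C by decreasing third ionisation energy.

Na > C > Cl > S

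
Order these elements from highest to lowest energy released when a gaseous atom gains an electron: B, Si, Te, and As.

Electron affinity generally becomes more exothermic across a period toward the halogens and less exothermic down a group.
These sit on a diagonal, where the across-period and down-group effects partly cancel.
As > B: period and group pull opposite ways; the across-period shift dominates (78 vs 27 kJ/mol).
Si > As: the two effects oppose for this pair; the down-group effect wins (134 vs 78 kJ/mol).
Te > Si: the two effects oppose for this pair; the across-period effect wins (190 vs 134 kJ/mol).
Approximate values (kJ/mol): B 27, Si 134, As 78, Te 190.
So from highest to lowest: Te > Si > As > B.

Te > Si > As > B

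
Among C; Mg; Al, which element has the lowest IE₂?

Mg

The second ionization energy removes an electron from the +1 ion. For each element: C⁺ still has 3 valence electrons; Mg⁺ still has 1 valence electron; Al⁺ still has 2 valence electrons.
All are still removing valence electrons, so compare the +1 ions as you would atoms: IE_2 generally rises across a period (higher Z_eff) and falls down a group (larger shell), subject to the usual subshell exceptions.
Valence configurations: C⁺ [He]2s²2p¹, Mg⁺ [Ne]3s¹, Al⁺ [Ne]3s².
The numbers (kJ/mol): C 2353, Mg 1451, Al 1817.
So the second ionization energies run Mg < Al < C.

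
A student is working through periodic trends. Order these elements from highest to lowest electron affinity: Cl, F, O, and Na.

Cl, F, O, Na

O is in period 2, group 16; F is in period 2, group 17; Na is in period 3, group 1; Cl is in period 3, group 17.
Adding an electron releases more energy for atoms nearer the top right (short of the noble gases).
Neither a single period nor a single group — weigh both effects.
O > Na: both effects reinforce here, so O is clearly the higher of the two.
F > O: both are in period 2; the period trend gives F the larger value.
Cl > F: this pair runs against the simple trend — see the exception note.
Note the exception: Cl has a higher electron affinity than F, contrary to the simple trend — F's small 2p subshell makes the incoming electron feel strong e⁻–e⁻ repulsion, so Cl actually releases more energy on gaining an electron.
For reference (kJ/mol): O 141, F 328, Na 53, Cl 349.
So from highest to lowest: Cl > F > O > Na.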